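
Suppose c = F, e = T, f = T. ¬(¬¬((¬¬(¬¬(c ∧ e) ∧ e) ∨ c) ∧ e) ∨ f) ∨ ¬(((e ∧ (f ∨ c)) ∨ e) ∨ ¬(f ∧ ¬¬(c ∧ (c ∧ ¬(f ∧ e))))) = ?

c ∧ e = F ∧ T = F
¬(c ∧ e) = ¬F = T
¬¬(c ∧ e) = ¬T = F
¬¬(c ∧ e) ∧ e = F ∧ T = F
¬(¬¬(c ∧ e) ∧ e) = ¬F = T
¬¬(¬¬(c ∧ e) ∧ e) = ¬T = F
¬¬(¬¬(c ∧ e) ∧ e) ∨ c = F ∨ F = F
(¬¬(¬¬(c ∧ e) ∧ e) ∨ c) ∧ e = F ∧ T = F
¬((¬¬(¬¬(c ∧ e) ∧ e) ∨ c) ∧ e) = ¬F = T
¬¬((¬¬(¬¬(c ∧ e) ∧ e) ∨ c) ∧ e) = ¬T = F
¬¬((¬¬(¬¬(c ∧ e) ∧ e) ∨ c) ∧ e) ∨ f = F ∨ T = T
¬(¬¬((¬¬(¬¬(c ∧ e) ∧ e) ∨ c) ∧ e) ∨ f) = ¬T = F
f ∨ c = T ∨ F = T
e ∧ (f ∨ c) = T ∧ T = T
(e ∧ (f ∨ c)) ∨ e = T ∨ T = T
f ∧ e = T ∧ T = T
¬(f ∧ e) = ¬T = F
c ∧ ¬(f ∧ e) = F ∧ F = F
c ∧ (c ∧ ¬(f ∧ e)) = F ∧ F = F
¬(c ∧ (c ∧ ¬(f ∧ e))) = ¬F = T
¬¬(c ∧ (c ∧ ¬(f ∧ e))) = ¬T = F
f ∧ ¬¬(c ∧ (c ∧ ¬(f ∧ e))) = T ∧ F = F
¬(f ∧ ¬¬(c ∧ (c ∧ ¬(f ∧ e)))) = ¬F = T
((e ∧ (f ∨ c)) ∨ e) ∨ ¬(f ∧ ¬¬(c ∧ (c ∧ ¬(f ∧ e)))) = T ∨ T = T
¬(((e ∧ (f ∨ c)) ∨ e) ∨ ¬(f ∧ ¬¬(c ∧ (c ∧ ¬(f ∧ e))))) = ¬T = F
¬(¬¬((¬¬(¬¬(c ∧ e) ∧ e) ∨ c) ∧ e) ∨ f) ∨ ¬(((e ∧ (f ∨ c)) ∨ e) ∨ ¬(f ∧ ¬¬(c ∧ (c ∧ ¬(f ∧ e))))) = F ∨ F = F

F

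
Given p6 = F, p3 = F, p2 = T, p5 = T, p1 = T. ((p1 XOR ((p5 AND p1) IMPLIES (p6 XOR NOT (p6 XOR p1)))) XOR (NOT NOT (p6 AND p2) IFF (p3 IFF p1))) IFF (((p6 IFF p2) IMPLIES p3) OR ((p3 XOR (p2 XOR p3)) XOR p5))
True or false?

F

p5 AND p1 = T AND T = T
p6 XOR p1 = F XOR T = T
NOT (p6 XOR p1) = NOT T = F
p6 XOR NOT (p6 XOR p1) = F XOR F = F
(p5 AND p1) IMPLIES (p6 XOR NOT (p6 XOR p1)) = T IMPLIES F = F
p1 XOR ((p5 AND p1) IMPLIES (p6 XOR NOT (p6 XOR p1))) = T XOR F = T
p6 AND p2 = F AND T = F
NOT (p6 AND p2) = NOT F = T
NOT NOT (p6 AND p2) = NOT T = F
p3 IFF p1 = F IFF T = F
NOT NOT (p6 AND p2) IFF (p3 IFF p1) = F IFF F = T
(p1 XOR ((p5 AND p1) IMPLIES (p6 XOR NOT (p6 XOR p1)))) XOR (NOT NOT (p6 AND p2) IFF (p3 IFF p1)) = T XOR T = F
p6 IFF p2 = F IFF T = F
(p6 IFF p2) IMPLIES p3 = F IMPLIES F = T
p2 XOR p3 = T XOR F = T
p3 XOR (p2 XOR p3) = F XOR T = T
(p3 XOR (p2 XOR p3)) XOR p5 = T XOR T = F
((p6 IFF p2) IMPLIES p3) OR ((p3 XOR (p2 XOR p3)) XOR p5) = T OR F = T
((p1 XOR ((p5 AND p1) IMPLIES (p6 XOR NOT (p6 XOR p1)))) XOR (NOT NOT (p6 AND p2) IFF (p3 IFF p1))) IFF (((p6 IFF p2) IMPLIES p3) OR ((p3 XOR (p2 XOR p3)) XOR p5)) = F IFF T = F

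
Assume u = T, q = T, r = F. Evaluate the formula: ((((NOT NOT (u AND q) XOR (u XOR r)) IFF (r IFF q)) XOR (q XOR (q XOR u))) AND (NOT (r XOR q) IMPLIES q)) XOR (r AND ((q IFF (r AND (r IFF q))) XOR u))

F

u AND q = T AND T = T
NOT (u AND q) = NOT T = F
NOT NOT (u AND q) = NOT F = T
u XOR r = T XOR F = T
NOT NOT (u AND q) XOR (u XOR r) = T XOR T = F
r IFF q = F IFF T = F
(NOT NOT (u AND q) XOR (u XOR r)) IFF (r IFF q) = F IFF F = T
q XOR u = T XOR T = F
q XOR (q XOR u) = T XOR F = T
((NOT NOT (u AND q) XOR (u XOR r)) IFF (r IFF q)) XOR (q XOR (q XOR u)) = T XOR T = F
r XOR q = F XOR T = T
NOT (r XOR q) = NOT T = F
NOT (r XOR q) IMPLIES q = F IMPLIES T = T
(((NOT NOT (u AND q) XOR (u XOR r)) IFF (r IFF q)) XOR (q XOR (q XOR u))) AND (NOT (r XOR q) IMPLIES q) = F AND T = F
r IFF q = F IFF T = F
r AND (r IFF q) = F AND F = F
q IFF (r AND (r IFF q)) = T IFF F = F
(q IFF (r AND (r IFF q))) XOR u = F XOR T = T
r AND ((q IFF (r AND (r IFF q))) XOR u) = F AND T = F
((((NOT NOT (u AND q) XOR (u XOR r)) IFF (r IFF q)) XOR (q XOR (q XOR u))) AND (NOT (r XOR q) IMPLIES q)) XOR (r AND ((q IFF (r AND (r IFF q))) XOR u)) = F XOR F = F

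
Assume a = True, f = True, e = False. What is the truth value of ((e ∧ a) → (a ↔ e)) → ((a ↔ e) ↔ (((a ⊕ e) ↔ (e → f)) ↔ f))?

False

e ∧ a = False ∧ True = False
a ↔ e = True ↔ False = False
(e ∧ a) → (a ↔ e) = False → False = True
a ↔ e = True ↔ False = False
a ⊕ e = True ⊕ False = True
e → f = False → True = True
(a ⊕ e) ↔ (e → f) = True ↔ True = True
((a ⊕ e) ↔ (e → f)) ↔ f = True ↔ True = True
(a ↔ e) ↔ (((a ⊕ e) ↔ (e → f)) ↔ f) = False ↔ True = False
((e ∧ a) → (a ↔ e)) → ((a ↔ e) ↔ (((a ⊕ e) ↔ (e → f)) ↔ f)) = True → False = False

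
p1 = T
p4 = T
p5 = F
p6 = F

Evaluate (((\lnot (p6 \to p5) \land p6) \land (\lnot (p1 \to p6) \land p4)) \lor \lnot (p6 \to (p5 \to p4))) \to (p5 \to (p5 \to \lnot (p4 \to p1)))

Substituting p1=T, p4=T, p5=F, p6=F:
p6 \to p5 = F \to F = T
\lnot (p6 \to p5) = \lnot T = F
\lnot (p6 \to p5) \land p6 = F \land F = F
p1 \to p6 = T \to F = F
\lnot (p1 \to p6) = \lnot F = T
\lnot (p1 \to p6) \land p4 = T \land T = T
(\lnot (p6 \to p5) \land p6) \land (\lnot (p1 \to p6) \land p4) = F \land T = F
p5 \to p4 = F \to T = T
p6 \to (p5 \to p4) = F \to T = T
\lnot (p6 \to (p5 \to p4)) = \lnot T = F
((\lnot (p6 \to p5) \land p6) \land (\lnot (p1 \to p6) \land p4)) \lor \lnot (p6 \to (p5 \to p4)) = F \lor F = F
p4 \to p1 = T \to T = T
\lnot (p4 \to p1) = \lnot T = F
p5 \to \lnot (p4 \to p1) = F \to F = T
p5 \to (p5 \to \lnot (p4 \to p1)) = F \to T = T
(((\lnot (p6 \to p5) \land p6) \land (\lnot (p1 \to p6) \land p4)) \lor \lnot (p6 \to (p5 \to p4))) \to (p5 \to (p5 \to \lnot (p4 \to p1))) = F \to T = T

T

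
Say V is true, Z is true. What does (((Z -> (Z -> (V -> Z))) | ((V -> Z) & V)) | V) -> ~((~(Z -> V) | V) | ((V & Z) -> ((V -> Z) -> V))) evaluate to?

False

V -> Z = True -> True = True
Z -> (V -> Z) = True -> True = True
Z -> (Z -> (V -> Z)) = True -> True = True
V -> Z = True -> True = True
(V -> Z) & V = True & True = True
(Z -> (Z -> (V -> Z))) | ((V -> Z) & V) = True | True = True
((Z -> (Z -> (V -> Z))) | ((V -> Z) & V)) | V = True | True = True
Z -> V = True -> True = True
~(Z -> V) = ~True = False
~(Z -> V) | V = False | True = True
V & Z = True & True = True
V -> Z = True -> True = True
(V -> Z) -> V = True -> True = True
(V & Z) -> ((V -> Z) -> V) = True -> True = True
(~(Z -> V) | V) | ((V & Z) -> ((V -> Z) -> V)) = True | True = True
~((~(Z -> V) | V) | ((V & Z) -> ((V -> Z) -> V))) = ~True = False
(((Z -> (Z -> (V -> Z))) | ((V -> Z) & V)) | V) -> ~((~(Z -> V) | V) | ((V & Z) -> ((V -> Z) -> V))) = True -> False = False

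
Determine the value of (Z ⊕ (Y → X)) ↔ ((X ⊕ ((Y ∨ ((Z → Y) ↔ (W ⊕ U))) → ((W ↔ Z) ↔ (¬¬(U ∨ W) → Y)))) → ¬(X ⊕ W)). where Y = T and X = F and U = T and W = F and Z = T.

T

Y → X = T → F = F
Z ⊕ (Y → X) = T ⊕ F = T
Z → Y = T → T = T
W ⊕ U = F ⊕ T = T
(Z → Y) ↔ (W ⊕ U) = T ↔ T = T
Y ∨ ((Z → Y) ↔ (W ⊕ U)) = T ∨ T = T
W ↔ Z = F ↔ T = F
U ∨ W = T ∨ F = T
¬(U ∨ W) = ¬T = F
¬¬(U ∨ W) = ¬F = T
¬¬(U ∨ W) → Y = T → T = T
(W ↔ Z) ↔ (¬¬(U ∨ W) → Y) = F ↔ T = F
(Y ∨ ((Z → Y) ↔ (W ⊕ U))) → ((W ↔ Z) ↔ (¬¬(U ∨ W) → Y)) = T → F = F
X ⊕ ((Y ∨ ((Z → Y) ↔ (W ⊕ U))) → ((W ↔ Z) ↔ (¬¬(U ∨ W) → Y))) = F ⊕ F = F
X ⊕ W = F ⊕ F = F
¬(X ⊕ W) = ¬F = T
(X ⊕ ((Y ∨ ((Z → Y) ↔ (W ⊕ U))) → ((W ↔ Z) ↔ (¬¬(U ∨ W) → Y)))) → ¬(X ⊕ W) = F → T = T
(Z ⊕ (Y → X)) ↔ ((X ⊕ ((Y ∨ ((Z → Y) ↔ (W ⊕ U))) → ((W ↔ Z) ↔ (¬¬(U ∨ W) → Y)))) → ¬(X ⊕ W)) = T ↔ T = T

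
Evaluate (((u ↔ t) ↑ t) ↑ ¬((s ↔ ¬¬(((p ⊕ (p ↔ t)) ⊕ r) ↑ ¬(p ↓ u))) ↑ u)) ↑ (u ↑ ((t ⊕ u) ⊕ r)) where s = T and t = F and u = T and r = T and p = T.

T

u ↔ t = T ↔ F = F
(u ↔ t) ↑ t = F ↑ F = T
p ↔ t = T ↔ F = F
p ⊕ (p ↔ t) = T ⊕ F = T
(p ⊕ (p ↔ t)) ⊕ r = T ⊕ T = F
p ↓ u = T ↓ T = F
¬(p ↓ u) = ¬F = T
((p ⊕ (p ↔ t)) ⊕ r) ↑ ¬(p ↓ u) = F ↑ T = T
¬(((p ⊕ (p ↔ t)) ⊕ r) ↑ ¬(p ↓ u)) = ¬T = F
¬¬(((p ⊕ (p ↔ t)) ⊕ r) ↑ ¬(p ↓ u)) = ¬F = T
s ↔ ¬¬(((p ⊕ (p ↔ t)) ⊕ r) ↑ ¬(p ↓ u)) = T ↔ T = T
(s ↔ ¬¬(((p ⊕ (p ↔ t)) ⊕ r) ↑ ¬(p ↓ u))) ↑ u = T ↑ T = F
¬((s ↔ ¬¬(((p ⊕ (p ↔ t)) ⊕ r) ↑ ¬(p ↓ u))) ↑ u) = ¬F = T
((u ↔ t) ↑ t) ↑ ¬((s ↔ ¬¬(((p ⊕ (p ↔ t)) ⊕ r) ↑ ¬(p ↓ u))) ↑ u) = T ↑ T = F
t ⊕ u = F ⊕ T = T
(t ⊕ u) ⊕ r = T ⊕ T = F
u ↑ ((t ⊕ u) ⊕ r) = T ↑ F = T
(((u ↔ t) ↑ t) ↑ ¬((s ↔ ¬¬(((p ⊕ (p ↔ t)) ⊕ r) ↑ ¬(p ↓ u))) ↑ u)) ↑ (u ↑ ((t ⊕ u) ⊕ r)) = F ↑ T = T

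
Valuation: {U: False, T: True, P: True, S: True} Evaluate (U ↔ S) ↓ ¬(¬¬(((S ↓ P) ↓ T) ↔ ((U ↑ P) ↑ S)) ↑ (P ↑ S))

U ↔ S = False ↔ True = False
S ↓ P = True ↓ True = False
(S ↓ P) ↓ T = False ↓ True = False
U ↑ P = False ↑ True = True
(U ↑ P) ↑ S = True ↑ True = False
((S ↓ P) ↓ T) ↔ ((U ↑ P) ↑ S) = False ↔ False = True
¬(((S ↓ P) ↓ T) ↔ ((U ↑ P) ↑ S)) = ¬True = False
¬¬(((S ↓ P) ↓ T) ↔ ((U ↑ P) ↑ S)) = ¬False = True
P ↑ S = True ↑ True = False
¬¬(((S ↓ P) ↓ T) ↔ ((U ↑ P) ↑ S)) ↑ (P ↑ S) = True ↑ False = True
¬(¬¬(((S ↓ P) ↓ T) ↔ ((U ↑ P) ↑ S)) ↑ (P ↑ S)) = ¬True = False
(U ↔ S) ↓ ¬(¬¬(((S ↓ P) ↓ T) ↔ ((U ↑ P) ↑ S)) ↑ (P ↑ S)) = False ↓ False = True

True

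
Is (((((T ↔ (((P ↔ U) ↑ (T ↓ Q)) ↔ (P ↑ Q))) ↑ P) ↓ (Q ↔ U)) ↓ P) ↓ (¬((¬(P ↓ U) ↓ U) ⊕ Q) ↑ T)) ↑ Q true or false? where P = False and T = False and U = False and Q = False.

P ↔ U = False ↔ False = True
T ↓ Q = False ↓ False = True
(P ↔ U) ↑ (T ↓ Q) = True ↑ True = False
P ↑ Q = False ↑ False = True
((P ↔ U) ↑ (T ↓ Q)) ↔ (P ↑ Q) = False ↔ True = False
T ↔ (((P ↔ U) ↑ (T ↓ Q)) ↔ (P ↑ Q)) = False ↔ False = True
(T ↔ (((P ↔ U) ↑ (T ↓ Q)) ↔ (P ↑ Q))) ↑ P = True ↑ False = True
Q ↔ U = False ↔ False = True
((T ↔ (((P ↔ U) ↑ (T ↓ Q)) ↔ (P ↑ Q))) ↑ P) ↓ (Q ↔ U) = True ↓ True = False
(((T ↔ (((P ↔ U) ↑ (T ↓ Q)) ↔ (P ↑ Q))) ↑ P) ↓ (Q ↔ U)) ↓ P = False ↓ False = True
P ↓ U = False ↓ False = True
¬(P ↓ U) = ¬True = False
¬(P ↓ U) ↓ U = False ↓ False = True
(¬(P ↓ U) ↓ U) ⊕ Q = True ⊕ False = True
¬((¬(P ↓ U) ↓ U) ⊕ Q) = ¬True = False
¬((¬(P ↓ U) ↓ U) ⊕ Q) ↑ T = False ↑ False = True
((((T ↔ (((P ↔ U) ↑ (T ↓ Q)) ↔ (P ↑ Q))) ↑ P) ↓ (Q ↔ U)) ↓ P) ↓ (¬((¬(P ↓ U) ↓ U) ⊕ Q) ↑ T) = True ↓ True = False
(((((T ↔ (((P ↔ U) ↑ (T ↓ Q)) ↔ (P ↑ Q))) ↑ P) ↓ (Q ↔ U)) ↓ P) ↓ (¬((¬(P ↓ U) ↓ U) ⊕ Q) ↑ T)) ↑ Q = False ↑ False = True

True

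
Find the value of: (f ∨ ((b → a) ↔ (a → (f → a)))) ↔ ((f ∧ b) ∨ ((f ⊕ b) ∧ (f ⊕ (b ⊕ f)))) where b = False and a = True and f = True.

b → a = False → True = True
f → a = True → True = True
a → (f → a) = True → True = True
(b → a) ↔ (a → (f → a)) = True ↔ True = True
f ∨ ((b → a) ↔ (a → (f → a))) = True ∨ True = True
f ∧ b = True ∧ False = False
f ⊕ b = True ⊕ False = True
b ⊕ f = False ⊕ True = True
f ⊕ (b ⊕ f) = True ⊕ True = False
(f ⊕ b) ∧ (f ⊕ (b ⊕ f)) = True ∧ False = False
(f ∧ b) ∨ ((f ⊕ b) ∧ (f ⊕ (b ⊕ f))) = False ∨ False = False
(f ∨ ((b → a) ↔ (a → (f → a)))) ↔ ((f ∧ b) ∨ ((f ⊕ b) ∧ (f ⊕ (b ⊕ f)))) = True ↔ False = False

False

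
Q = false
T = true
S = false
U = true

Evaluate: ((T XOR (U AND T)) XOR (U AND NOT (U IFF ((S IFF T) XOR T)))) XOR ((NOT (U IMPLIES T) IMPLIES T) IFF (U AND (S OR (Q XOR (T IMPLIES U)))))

true

U AND T = true AND true = true
T XOR (U AND T) = true XOR true = false
S IFF T = false IFF true = false
(S IFF T) XOR T = false XOR true = true
U IFF ((S IFF T) XOR T) = true IFF true = true
NOT (U IFF ((S IFF T) XOR T)) = NOT true = false
U AND NOT (U IFF ((S IFF T) XOR T)) = true AND false = false
(T XOR (U AND T)) XOR (U AND NOT (U IFF ((S IFF T) XOR T))) = false XOR false = false
U IMPLIES T = true IMPLIES true = true
NOT (U IMPLIES T) = NOT true = false
NOT (U IMPLIES T) IMPLIES T = false IMPLIES true = true
T IMPLIES U = true IMPLIES true = true
Q XOR (T IMPLIES U) = false XOR true = true
S OR (Q XOR (T IMPLIES U)) = false OR true = true
U AND (S OR (Q XOR (T IMPLIES U))) = true AND true = true
(NOT (U IMPLIES T) IMPLIES T) IFF (U AND (S OR (Q XOR (T IMPLIES U)))) = true IFF true = true
((T XOR (U AND T)) XOR (U AND NOT (U IFF ((S IFF T) XOR T)))) XOR ((NOT (U IMPLIES T) IMPLIES T) IFF (U AND (S OR (Q XOR (T IMPLIES U))))) = false XOR true = true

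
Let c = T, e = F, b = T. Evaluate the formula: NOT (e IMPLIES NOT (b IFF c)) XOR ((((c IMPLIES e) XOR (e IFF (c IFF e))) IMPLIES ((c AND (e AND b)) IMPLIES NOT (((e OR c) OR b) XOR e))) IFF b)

T

Substituting c=T, e=F, b=T:
b IFF c = T IFF T = T
NOT (b IFF c) = NOT T = F
e IMPLIES NOT (b IFF c) = F IMPLIES F = T
NOT (e IMPLIES NOT (b IFF c)) = NOT T = F
c IMPLIES e = T IMPLIES F = F
c IFF e = T IFF F = F
e IFF (c IFF e) = F IFF F = T
(c IMPLIES e) XOR (e IFF (c IFF e)) = F XOR T = T
e AND b = F AND T = F
c AND (e AND b) = T AND F = F
e OR c = F OR T = T
(e OR c) OR b = T OR T = T
((e OR c) OR b) XOR e = T XOR F = T
NOT (((e OR c) OR b) XOR e) = NOT T = F
(c AND (e AND b)) IMPLIES NOT (((e OR c) OR b) XOR e) = F IMPLIES F = T
((c IMPLIES e) XOR (e IFF (c IFF e))) IMPLIES ((c AND (e AND b)) IMPLIES NOT (((e OR c) OR b) XOR e)) = T IMPLIES T = T
(((c IMPLIES e) XOR (e IFF (c IFF e))) IMPLIES ((c AND (e AND b)) IMPLIES NOT (((e OR c) OR b) XOR e))) IFF b = T IFF T = T
NOT (e IMPLIES NOT (b IFF c)) XOR ((((c IMPLIES e) XOR (e IFF (c IFF e))) IMPLIES ((c AND (e AND b)) IMPLIES NOT (((e OR c) OR b) XOR e))) IFF b) = F XOR T = T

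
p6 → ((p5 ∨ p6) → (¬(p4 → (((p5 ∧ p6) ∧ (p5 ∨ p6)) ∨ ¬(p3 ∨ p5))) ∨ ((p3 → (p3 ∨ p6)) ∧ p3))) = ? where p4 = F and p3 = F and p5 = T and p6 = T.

p5 ∨ p6 = T ∨ T = T
p5 ∧ p6 = T ∧ T = T
p5 ∨ p6 = T ∨ T = T
(p5 ∧ p6) ∧ (p5 ∨ p6) = T ∧ T = T
p3 ∨ p5 = F ∨ T = T
¬(p3 ∨ p5) = ¬T = F
((p5 ∧ p6) ∧ (p5 ∨ p6)) ∨ ¬(p3 ∨ p5) = T ∨ F = T
p4 → (((p5 ∧ p6) ∧ (p5 ∨ p6)) ∨ ¬(p3 ∨ p5)) = F → T = T
¬(p4 → (((p5 ∧ p6) ∧ (p5 ∨ p6)) ∨ ¬(p3 ∨ p5))) = ¬T = F
p3 ∨ p6 = F ∨ T = T
p3 → (p3 ∨ p6) = F → T = T
(p3 → (p3 ∨ p6)) ∧ p3 = T ∧ F = F
¬(p4 → (((p5 ∧ p6) ∧ (p5 ∨ p6)) ∨ ¬(p3 ∨ p5))) ∨ ((p3 → (p3 ∨ p6)) ∧ p3) = F ∨ F = F
(p5 ∨ p6) → (¬(p4 → (((p5 ∧ p6) ∧ (p5 ∨ p6)) ∨ ¬(p3 ∨ p5))) ∨ ((p3 → (p3 ∨ p6)) ∧ p3)) = T → F = F
p6 → ((p5 ∨ p6) → (¬(p4 → (((p5 ∧ p6) ∧ (p5 ∨ p6)) ∨ ¬(p3 ∨ p5))) ∨ ((p3 → (p3 ∨ p6)) ∧ p3))) = T → F = F

F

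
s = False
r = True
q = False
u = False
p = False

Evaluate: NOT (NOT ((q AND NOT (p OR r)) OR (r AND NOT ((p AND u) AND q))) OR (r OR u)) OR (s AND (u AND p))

False

p OR r = False OR True = True
NOT (p OR r) = NOT True = False
q AND NOT (p OR r) = False AND False = False
p AND u = False AND False = False
(p AND u) AND q = False AND False = False
NOT ((p AND u) AND q) = NOT False = True
r AND NOT ((p AND u) AND q) = True AND True = True
(q AND NOT (p OR r)) OR (r AND NOT ((p AND u) AND q)) = False OR True = True
NOT ((q AND NOT (p OR r)) OR (r AND NOT ((p AND u) AND q))) = NOT True = False
r OR u = True OR False = True
NOT ((q AND NOT (p OR r)) OR (r AND NOT ((p AND u) AND q))) OR (r OR u) = False OR True = True
NOT (NOT ((q AND NOT (p OR r)) OR (r AND NOT ((p AND u) AND q))) OR (r OR u)) = NOT True = False
u AND p = False AND False = False
s AND (u AND p) = False AND False = False
NOT (NOT ((q AND NOT (p OR r)) OR (r AND NOT ((p AND u) AND q))) OR (r OR u)) OR (s AND (u AND p)) = False OR False = False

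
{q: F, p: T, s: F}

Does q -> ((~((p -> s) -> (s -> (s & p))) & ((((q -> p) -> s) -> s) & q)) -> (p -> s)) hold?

T

p -> s = T -> F = F
s & p = F & T = F
s -> (s & p) = F -> F = T
(p -> s) -> (s -> (s & p)) = F -> T = T
~((p -> s) -> (s -> (s & p))) = ~T = F
q -> p = F -> T = T
(q -> p) -> s = T -> F = F
((q -> p) -> s) -> s = F -> F = T
(((q -> p) -> s) -> s) & q = T & F = F
~((p -> s) -> (s -> (s & p))) & ((((q -> p) -> s) -> s) & q) = F & F = F
p -> s = T -> F = F
(~((p -> s) -> (s -> (s & p))) & ((((q -> p) -> s) -> s) & q)) -> (p -> s) = F -> F = T
q -> ((~((p -> s) -> (s -> (s & p))) & ((((q -> p) -> s) -> s) & q)) -> (p -> s)) = F -> T = T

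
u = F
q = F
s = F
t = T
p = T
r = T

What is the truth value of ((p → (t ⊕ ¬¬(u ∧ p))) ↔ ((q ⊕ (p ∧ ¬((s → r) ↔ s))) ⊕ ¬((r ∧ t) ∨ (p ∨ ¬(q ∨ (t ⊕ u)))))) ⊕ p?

u ∧ p = F ∧ T = F
¬(u ∧ p) = ¬F = T
¬¬(u ∧ p) = ¬T = F
t ⊕ ¬¬(u ∧ p) = T ⊕ F = T
p → (t ⊕ ¬¬(u ∧ p)) = T → T = T
s → r = F → T = T
(s → r) ↔ s = T ↔ F = F
¬((s → r) ↔ s) = ¬F = T
p ∧ ¬((s → r) ↔ s) = T ∧ T = T
q ⊕ (p ∧ ¬((s → r) ↔ s)) = F ⊕ T = T
r ∧ t = T ∧ T = T
t ⊕ u = T ⊕ F = T
q ∨ (t ⊕ u) = F ∨ T = T
¬(q ∨ (t ⊕ u)) = ¬T = F
p ∨ ¬(q ∨ (t ⊕ u)) = T ∨ F = T
(r ∧ t) ∨ (p ∨ ¬(q ∨ (t ⊕ u))) = T ∨ T = T
¬((r ∧ t) ∨ (p ∨ ¬(q ∨ (t ⊕ u)))) = ¬T = F
(q ⊕ (p ∧ ¬((s → r) ↔ s))) ⊕ ¬((r ∧ t) ∨ (p ∨ ¬(q ∨ (t ⊕ u)))) = T ⊕ F = T
(p → (t ⊕ ¬¬(u ∧ p))) ↔ ((q ⊕ (p ∧ ¬((s → r) ↔ s))) ⊕ ¬((r ∧ t) ∨ (p ∨ ¬(q ∨ (t ⊕ u))))) = T ↔ T = T
((p → (t ⊕ ¬¬(u ∧ p))) ↔ ((q ⊕ (p ∧ ¬((s → r) ↔ s))) ⊕ ¬((r ∧ t) ∨ (p ∨ ¬(q ∨ (t ⊕ u)))))) ⊕ p = T ⊕ T = F

F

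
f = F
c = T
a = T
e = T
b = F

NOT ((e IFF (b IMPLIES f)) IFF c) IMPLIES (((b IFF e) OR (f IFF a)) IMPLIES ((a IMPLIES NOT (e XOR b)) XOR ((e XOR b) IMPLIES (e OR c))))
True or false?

b IMPLIES f = F IMPLIES F = T
e IFF (b IMPLIES f) = T IFF T = T
(e IFF (b IMPLIES f)) IFF c = T IFF T = T
NOT ((e IFF (b IMPLIES f)) IFF c) = NOT T = F
b IFF e = F IFF T = F
f IFF a = F IFF T = F
(b IFF e) OR (f IFF a) = F OR F = F
e XOR b = T XOR F = T
NOT (e XOR b) = NOT T = F
a IMPLIES NOT (e XOR b) = T IMPLIES F = F
e XOR b = T XOR F = T
e OR c = T OR T = T
(e XOR b) IMPLIES (e OR c) = T IMPLIES T = T
(a IMPLIES NOT (e XOR b)) XOR ((e XOR b) IMPLIES (e OR c)) = F XOR T = T
((b IFF e) OR (f IFF a)) IMPLIES ((a IMPLIES NOT (e XOR b)) XOR ((e XOR b) IMPLIES (e OR c))) = F IMPLIES T = T
NOT ((e IFF (b IMPLIES f)) IFF c) IMPLIES (((b IFF e) OR (f IFF a)) IMPLIES ((a IMPLIES NOT (e XOR b)) XOR ((e XOR b) IMPLIES (e OR c)))) = F IMPLIES T = T

T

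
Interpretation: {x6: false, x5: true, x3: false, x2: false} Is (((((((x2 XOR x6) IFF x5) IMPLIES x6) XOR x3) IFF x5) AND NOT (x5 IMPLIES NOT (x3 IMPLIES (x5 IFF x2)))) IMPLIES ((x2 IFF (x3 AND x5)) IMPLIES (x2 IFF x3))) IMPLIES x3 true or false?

x2 XOR x6 = false XOR false = false
(x2 XOR x6) IFF x5 = false IFF true = false
((x2 XOR x6) IFF x5) IMPLIES x6 = false IMPLIES false = true
(((x2 XOR x6) IFF x5) IMPLIES x6) XOR x3 = true XOR false = true
((((x2 XOR x6) IFF x5) IMPLIES x6) XOR x3) IFF x5 = true IFF true = true
x5 IFF x2 = true IFF false = false
x3 IMPLIES (x5 IFF x2) = false IMPLIES false = true
NOT (x3 IMPLIES (x5 IFF x2)) = NOT true = false
x5 IMPLIES NOT (x3 IMPLIES (x5 IFF x2)) = true IMPLIES false = false
NOT (x5 IMPLIES NOT (x3 IMPLIES (x5 IFF x2))) = NOT false = true
(((((x2 XOR x6) IFF x5) IMPLIES x6) XOR x3) IFF x5) AND NOT (x5 IMPLIES NOT (x3 IMPLIES (x5 IFF x2))) = true AND true = true
x3 AND x5 = false AND true = false
x2 IFF (x3 AND x5) = false IFF false = true
x2 IFF x3 = false IFF false = true
(x2 IFF (x3 AND x5)) IMPLIES (x2 IFF x3) = true IMPLIES true = true
((((((x2 XOR x6) IFF x5) IMPLIES x6) XOR x3) IFF x5) AND NOT (x5 IMPLIES NOT (x3 IMPLIES (x5 IFF x2)))) IMPLIES ((x2 IFF (x3 AND x5)) IMPLIES (x2 IFF x3)) = true IMPLIES true = true
(((((((x2 XOR x6) IFF x5) IMPLIES x6) XOR x3) IFF x5) AND NOT (x5 IMPLIES NOT (x3 IMPLIES (x5 IFF x2)))) IMPLIES ((x2 IFF (x3 AND x5)) IMPLIES (x2 IFF x3))) IMPLIES x3 = true IMPLIES false = false

false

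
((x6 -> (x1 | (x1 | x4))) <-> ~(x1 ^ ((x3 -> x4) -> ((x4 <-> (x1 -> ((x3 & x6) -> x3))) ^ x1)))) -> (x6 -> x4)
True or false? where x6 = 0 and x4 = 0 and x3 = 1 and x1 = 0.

1

Substituting x6=0, x4=0, x3=1, x1=0:
x1 | x4 = 0 | 0 = 0
x1 | (x1 | x4) = 0 | 0 = 0
x6 -> (x1 | (x1 | x4)) = 0 -> 0 = 1
x3 -> x4 = 1 -> 0 = 0
x3 & x6 = 1 & 0 = 0
(x3 & x6) -> x3 = 0 -> 1 = 1
x1 -> ((x3 & x6) -> x3) = 0 -> 1 = 1
x4 <-> (x1 -> ((x3 & x6) -> x3)) = 0 <-> 1 = 0
(x4 <-> (x1 -> ((x3 & x6) -> x3))) ^ x1 = 0 ^ 0 = 0
(x3 -> x4) -> ((x4 <-> (x1 -> ((x3 & x6) -> x3))) ^ x1) = 0 -> 0 = 1
x1 ^ ((x3 -> x4) -> ((x4 <-> (x1 -> ((x3 & x6) -> x3))) ^ x1)) = 0 ^ 1 = 1
~(x1 ^ ((x3 -> x4) -> ((x4 <-> (x1 -> ((x3 & x6) -> x3))) ^ x1))) = ~1 = 0
(x6 -> (x1 | (x1 | x4))) <-> ~(x1 ^ ((x3 -> x4) -> ((x4 <-> (x1 -> ((x3 & x6) -> x3))) ^ x1))) = 1 <-> 0 = 0
x6 -> x4 = 0 -> 0 = 1
((x6 -> (x1 | (x1 | x4))) <-> ~(x1 ^ ((x3 -> x4) -> ((x4 <-> (x1 -> ((x3 & x6) -> x3))) ^ x1)))) -> (x6 -> x4) = 0 -> 1 = 1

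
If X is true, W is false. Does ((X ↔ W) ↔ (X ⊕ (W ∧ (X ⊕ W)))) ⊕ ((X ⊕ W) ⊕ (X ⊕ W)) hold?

F

Substituting X=T, W=F:
X ↔ W = T ↔ F = F
X ⊕ W = T ⊕ F = T
W ∧ (X ⊕ W) = F ∧ T = F
X ⊕ (W ∧ (X ⊕ W)) = T ⊕ F = T
(X ↔ W) ↔ (X ⊕ (W ∧ (X ⊕ W))) = F ↔ T = F
X ⊕ W = T ⊕ F = T
X ⊕ W = T ⊕ F = T
(X ⊕ W) ⊕ (X ⊕ W) = T ⊕ T = F
((X ↔ W) ↔ (X ⊕ (W ∧ (X ⊕ W)))) ⊕ ((X ⊕ W) ⊕ (X ⊕ W)) = F ⊕ F = F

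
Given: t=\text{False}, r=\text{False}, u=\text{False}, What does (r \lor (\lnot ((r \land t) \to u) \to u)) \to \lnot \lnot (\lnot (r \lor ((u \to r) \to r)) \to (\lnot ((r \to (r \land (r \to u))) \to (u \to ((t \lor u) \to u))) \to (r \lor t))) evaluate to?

r \land t = \text{False} \land \text{False} = \text{False}
(r \land t) \to u = \text{False} \to \text{False} = \text{True}
\lnot ((r \land t) \to u) = \lnot \text{True} = \text{False}
\lnot ((r \land t) \to u) \to u = \text{False} \to \text{False} = \text{True}
r \lor (\lnot ((r \land t) \to u) \to u) = \text{False} \lor \text{True} = \text{True}
u \to r = \text{False} \to \text{False} = \text{True}
(u \to r) \to r = \text{True} \to \text{False} = \text{False}
r \lor ((u \to r) \to r) = \text{False} \lor \text{False} = \text{False}
\lnot (r \lor ((u \to r) \to r)) = \lnot \text{False} = \text{True}
r \to u = \text{False} \to \text{False} = \text{True}
r \land (r \to u) = \text{False} \land \text{True} = \text{False}
r \to (r \land (r \to u)) = \text{False} \to \text{False} = \text{True}
t \lor u = \text{False} \lor \text{False} = \text{False}
(t \lor u) \to u = \text{False} \to \text{False} = \text{True}
u \to ((t \lor u) \to u) = \text{False} \to \text{True} = \text{True}
(r \to (r \land (r \to u))) \to (u \to ((t \lor u) \to u)) = \text{True} \to \text{True} = \text{True}
\lnot ((r \to (r \land (r \to u))) \to (u \to ((t \lor u) \to u))) = \lnot \text{True} = \text{False}
r \lor t = \text{False} \lor \text{False} = \text{False}
\lnot ((r \to (r \land (r \to u))) \to (u \to ((t \lor u) \to u))) \to (r \lor t) = \text{False} \to \text{False} = \text{True}
\lnot (r \lor ((u \to r) \to r)) \to (\lnot ((r \to (r \land (r \to u))) \to (u \to ((t \lor u) \to u))) \to (r \lor t)) = \text{True} \to \text{True} = \text{True}
\lnot (\lnot (r \lor ((u \to r) \to r)) \to (\lnot ((r \to (r \land (r \to u))) \to (u \to ((t \lor u) \to u))) \to (r \lor t))) = \lnot \text{True} = \text{False}
\lnot \lnot (\lnot (r \lor ((u \to r) \to r)) \to (\lnot ((r \to (r \land (r \to u))) \to (u \to ((t \lor u) \to u))) \to (r \lor t))) = \lnot \text{False} = \text{True}
(r \lor (\lnot ((r \land t) \to u) \to u)) \to \lnot \lnot (\lnot (r \lor ((u \to r) \to r)) \to (\lnot ((r \to (r \land (r \to u))) \to (u \to ((t \lor u) \to u))) \to (r \lor t))) = \text{True} \to \text{True} = \text{True}

\text{True}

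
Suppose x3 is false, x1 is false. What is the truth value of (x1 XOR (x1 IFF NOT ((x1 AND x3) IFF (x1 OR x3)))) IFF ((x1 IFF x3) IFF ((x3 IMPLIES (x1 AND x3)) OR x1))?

x1 AND x3 = False AND False = False
x1 OR x3 = False OR False = False
(x1 AND x3) IFF (x1 OR x3) = False IFF False = True
NOT ((x1 AND x3) IFF (x1 OR x3)) = NOT True = False
x1 IFF NOT ((x1 AND x3) IFF (x1 OR x3)) = False IFF False = True
x1 XOR (x1 IFF NOT ((x1 AND x3) IFF (x1 OR x3))) = False XOR True = True
x1 IFF x3 = False IFF False = True
x1 AND x3 = False AND False = False
x3 IMPLIES (x1 AND x3) = False IMPLIES False = True
(x3 IMPLIES (x1 AND x3)) OR x1 = True OR False = True
(x1 IFF x3) IFF ((x3 IMPLIES (x1 AND x3)) OR x1) = True IFF True = True
(x1 XOR (x1 IFF NOT ((x1 AND x3) IFF (x1 OR x3)))) IFF ((x1 IFF x3) IFF ((x3 IMPLIES (x1 AND x3)) OR x1)) = True IFF True = True

True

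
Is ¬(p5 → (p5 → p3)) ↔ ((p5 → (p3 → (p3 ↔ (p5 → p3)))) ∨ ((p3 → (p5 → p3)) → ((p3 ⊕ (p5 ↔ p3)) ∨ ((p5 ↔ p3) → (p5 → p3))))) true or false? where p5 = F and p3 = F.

F

Substituting p5=F, p3=F:
p5 → p3 = F → F = T
p5 → (p5 → p3) = F → T = T
¬(p5 → (p5 → p3)) = ¬T = F
p5 → p3 = F → F = T
p3 ↔ (p5 → p3) = F ↔ T = F
p3 → (p3 ↔ (p5 → p3)) = F → F = T
p5 → (p3 → (p3 ↔ (p5 → p3))) = F → T = T
p5 → p3 = F → F = T
p3 → (p5 → p3) = F → T = T
p5 ↔ p3 = F ↔ F = T
p3 ⊕ (p5 ↔ p3) = F ⊕ T = T
p5 ↔ p3 = F ↔ F = T
p5 → p3 = F → F = T
(p5 ↔ p3) → (p5 → p3) = T → T = T
(p3 ⊕ (p5 ↔ p3)) ∨ ((p5 ↔ p3) → (p5 → p3)) = T ∨ T = T
(p3 → (p5 → p3)) → ((p3 ⊕ (p5 ↔ p3)) ∨ ((p5 ↔ p3) → (p5 → p3))) = T → T = T
(p5 → (p3 → (p3 ↔ (p5 → p3)))) ∨ ((p3 → (p5 → p3)) → ((p3 ⊕ (p5 ↔ p3)) ∨ ((p5 ↔ p3) → (p5 → p3)))) = T ∨ T = T
¬(p5 → (p5 → p3)) ↔ ((p5 → (p3 → (p3 ↔ (p5 → p3)))) ∨ ((p3 → (p5 → p3)) → ((p3 ⊕ (p5 ↔ p3)) ∨ ((p5 ↔ p3) → (p5 → p3))))) = F ↔ T = F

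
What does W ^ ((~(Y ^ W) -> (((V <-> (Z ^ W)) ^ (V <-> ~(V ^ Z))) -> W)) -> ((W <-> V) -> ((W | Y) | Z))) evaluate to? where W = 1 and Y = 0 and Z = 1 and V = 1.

0

Y ^ W = 0 ^ 1 = 1
~(Y ^ W) = ~1 = 0
Z ^ W = 1 ^ 1 = 0
V <-> (Z ^ W) = 1 <-> 0 = 0
V ^ Z = 1 ^ 1 = 0
~(V ^ Z) = ~0 = 1
V <-> ~(V ^ Z) = 1 <-> 1 = 1
(V <-> (Z ^ W)) ^ (V <-> ~(V ^ Z)) = 0 ^ 1 = 1
((V <-> (Z ^ W)) ^ (V <-> ~(V ^ Z))) -> W = 1 -> 1 = 1
~(Y ^ W) -> (((V <-> (Z ^ W)) ^ (V <-> ~(V ^ Z))) -> W) = 0 -> 1 = 1
W <-> V = 1 <-> 1 = 1
W | Y = 1 | 0 = 1
(W | Y) | Z = 1 | 1 = 1
(W <-> V) -> ((W | Y) | Z) = 1 -> 1 = 1
(~(Y ^ W) -> (((V <-> (Z ^ W)) ^ (V <-> ~(V ^ Z))) -> W)) -> ((W <-> V) -> ((W | Y) | Z)) = 1 -> 1 = 1
W ^ ((~(Y ^ W) -> (((V <-> (Z ^ W)) ^ (V <-> ~(V ^ Z))) -> W)) -> ((W <-> V) -> ((W | Y) | Z))) = 1 ^ 1 = 0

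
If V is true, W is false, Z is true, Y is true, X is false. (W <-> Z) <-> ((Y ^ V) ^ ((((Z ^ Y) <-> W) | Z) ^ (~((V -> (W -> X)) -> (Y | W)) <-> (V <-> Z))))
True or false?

F

W <-> Z = F <-> T = F
Y ^ V = T ^ T = F
Z ^ Y = T ^ T = F
(Z ^ Y) <-> W = F <-> F = T
((Z ^ Y) <-> W) | Z = T | T = T
W -> X = F -> F = T
V -> (W -> X) = T -> T = T
Y | W = T | F = T
(V -> (W -> X)) -> (Y | W) = T -> T = T
~((V -> (W -> X)) -> (Y | W)) = ~T = F
V <-> Z = T <-> T = T
~((V -> (W -> X)) -> (Y | W)) <-> (V <-> Z) = F <-> T = F
(((Z ^ Y) <-> W) | Z) ^ (~((V -> (W -> X)) -> (Y | W)) <-> (V <-> Z)) = T ^ F = T
(Y ^ V) ^ ((((Z ^ Y) <-> W) | Z) ^ (~((V -> (W -> X)) -> (Y | W)) <-> (V <-> Z))) = F ^ T = T
(W <-> Z) <-> ((Y ^ V) ^ ((((Z ^ Y) <-> W) | Z) ^ (~((V -> (W -> X)) -> (Y | W)) <-> (V <-> Z)))) = F <-> T = F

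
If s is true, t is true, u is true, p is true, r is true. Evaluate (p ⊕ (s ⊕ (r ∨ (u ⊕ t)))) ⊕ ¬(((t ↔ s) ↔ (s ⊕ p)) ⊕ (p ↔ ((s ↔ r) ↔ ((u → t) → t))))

T

u ⊕ t = T ⊕ T = F
r ∨ (u ⊕ t) = T ∨ F = T
s ⊕ (r ∨ (u ⊕ t)) = T ⊕ T = F
p ⊕ (s ⊕ (r ∨ (u ⊕ t))) = T ⊕ F = T
t ↔ s = T ↔ T = T
s ⊕ p = T ⊕ T = F
(t ↔ s) ↔ (s ⊕ p) = T ↔ F = F
s ↔ r = T ↔ T = T
u → t = T → T = T
(u → t) → t = T → T = T
(s ↔ r) ↔ ((u → t) → t) = T ↔ T = T
p ↔ ((s ↔ r) ↔ ((u → t) → t)) = T ↔ T = T
((t ↔ s) ↔ (s ⊕ p)) ⊕ (p ↔ ((s ↔ r) ↔ ((u → t) → t))) = F ⊕ T = T
¬(((t ↔ s) ↔ (s ⊕ p)) ⊕ (p ↔ ((s ↔ r) ↔ ((u → t) → t)))) = ¬T = F
(p ⊕ (s ⊕ (r ∨ (u ⊕ t)))) ⊕ ¬(((t ↔ s) ↔ (s ⊕ p)) ⊕ (p ↔ ((s ↔ r) ↔ ((u → t) → t)))) = T ⊕ F = T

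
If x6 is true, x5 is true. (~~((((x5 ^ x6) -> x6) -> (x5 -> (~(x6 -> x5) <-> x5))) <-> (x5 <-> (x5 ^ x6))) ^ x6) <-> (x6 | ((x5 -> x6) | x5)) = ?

Substituting x6=T, x5=T:
x5 ^ x6 = T ^ T = F
(x5 ^ x6) -> x6 = F -> T = T
x6 -> x5 = T -> T = T
~(x6 -> x5) = ~T = F
~(x6 -> x5) <-> x5 = F <-> T = F
x5 -> (~(x6 -> x5) <-> x5) = T -> F = F
((x5 ^ x6) -> x6) -> (x5 -> (~(x6 -> x5) <-> x5)) = T -> F = F
x5 ^ x6 = T ^ T = F
x5 <-> (x5 ^ x6) = T <-> F = F
(((x5 ^ x6) -> x6) -> (x5 -> (~(x6 -> x5) <-> x5))) <-> (x5 <-> (x5 ^ x6)) = F <-> F = T
~((((x5 ^ x6) -> x6) -> (x5 -> (~(x6 -> x5) <-> x5))) <-> (x5 <-> (x5 ^ x6))) = ~T = F
~~((((x5 ^ x6) -> x6) -> (x5 -> (~(x6 -> x5) <-> x5))) <-> (x5 <-> (x5 ^ x6))) = ~F = T
~~((((x5 ^ x6) -> x6) -> (x5 -> (~(x6 -> x5) <-> x5))) <-> (x5 <-> (x5 ^ x6))) ^ x6 = T ^ T = F
x5 -> x6 = T -> T = T
(x5 -> x6) | x5 = T | T = T
x6 | ((x5 -> x6) | x5) = T | T = T
(~~((((x5 ^ x6) -> x6) -> (x5 -> (~(x6 -> x5) <-> x5))) <-> (x5 <-> (x5 ^ x6))) ^ x6) <-> (x6 | ((x5 -> x6) | x5)) = F <-> T = F

F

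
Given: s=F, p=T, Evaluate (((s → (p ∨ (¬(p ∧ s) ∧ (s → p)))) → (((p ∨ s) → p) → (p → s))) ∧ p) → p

p ∧ s = T ∧ F = F
¬(p ∧ s) = ¬F = T
s → p = F → T = T
¬(p ∧ s) ∧ (s → p) = T ∧ T = T
p ∨ (¬(p ∧ s) ∧ (s → p)) = T ∨ T = T
s → (p ∨ (¬(p ∧ s) ∧ (s → p))) = F → T = T
p ∨ s = T ∨ F = T
(p ∨ s) → p = T → T = T
p → s = T → F = F
((p ∨ s) → p) → (p → s) = T → F = F
(s → (p ∨ (¬(p ∧ s) ∧ (s → p)))) → (((p ∨ s) → p) → (p → s)) = T → F = F
((s → (p ∨ (¬(p ∧ s) ∧ (s → p)))) → (((p ∨ s) → p) → (p → s))) ∧ p = F ∧ T = F
(((s → (p ∨ (¬(p ∧ s) ∧ (s → p)))) → (((p ∨ s) → p) → (p → s))) ∧ p) → p = F → T = T

T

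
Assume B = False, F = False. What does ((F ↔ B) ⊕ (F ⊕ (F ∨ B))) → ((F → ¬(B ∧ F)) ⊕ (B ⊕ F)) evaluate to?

True

F ↔ B = False ↔ False = True
F ∨ B = False ∨ False = False
F ⊕ (F ∨ B) = False ⊕ False = False
(F ↔ B) ⊕ (F ⊕ (F ∨ B)) = True ⊕ False = True
B ∧ F = False ∧ False = False
¬(B ∧ F) = ¬False = True
F → ¬(B ∧ F) = False → True = True
B ⊕ F = False ⊕ False = False
(F → ¬(B ∧ F)) ⊕ (B ⊕ F) = True ⊕ False = True
((F ↔ B) ⊕ (F ⊕ (F ∨ B))) → ((F → ¬(B ∧ F)) ⊕ (B ⊕ F)) = True → True = True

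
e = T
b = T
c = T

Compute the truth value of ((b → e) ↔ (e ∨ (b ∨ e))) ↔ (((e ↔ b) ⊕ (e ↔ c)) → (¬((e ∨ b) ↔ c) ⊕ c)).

Substituting e=T, b=T, c=T:
b → e = T → T = T
b ∨ e = T ∨ T = T
e ∨ (b ∨ e) = T ∨ T = T
(b → e) ↔ (e ∨ (b ∨ e)) = T ↔ T = T
e ↔ b = T ↔ T = T
e ↔ c = T ↔ T = T
(e ↔ b) ⊕ (e ↔ c) = T ⊕ T = F
e ∨ b = T ∨ T = T
(e ∨ b) ↔ c = T ↔ T = T
¬((e ∨ b) ↔ c) = ¬T = F
¬((e ∨ b) ↔ c) ⊕ c = F ⊕ T = T
((e ↔ b) ⊕ (e ↔ c)) → (¬((e ∨ b) ↔ c) ⊕ c) = F → T = T
((b → e) ↔ (e ∨ (b ∨ e))) ↔ (((e ↔ b) ⊕ (e ↔ c)) → (¬((e ∨ b) ↔ c) ⊕ c)) = T ↔ T = T

T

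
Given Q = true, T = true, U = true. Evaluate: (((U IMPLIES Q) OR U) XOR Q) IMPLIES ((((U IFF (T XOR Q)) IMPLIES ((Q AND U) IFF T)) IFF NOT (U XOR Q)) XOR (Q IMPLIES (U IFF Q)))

true

U IMPLIES Q = true IMPLIES true = true
(U IMPLIES Q) OR U = true OR true = true
((U IMPLIES Q) OR U) XOR Q = true XOR true = false
T XOR Q = true XOR true = false
U IFF (T XOR Q) = true IFF false = false
Q AND U = true AND true = true
(Q AND U) IFF T = true IFF true = true
(U IFF (T XOR Q)) IMPLIES ((Q AND U) IFF T) = false IMPLIES true = true
U XOR Q = true XOR true = false
NOT (U XOR Q) = NOT false = true
((U IFF (T XOR Q)) IMPLIES ((Q AND U) IFF T)) IFF NOT (U XOR Q) = true IFF true = true
U IFF Q = true IFF true = true
Q IMPLIES (U IFF Q) = true IMPLIES true = true
(((U IFF (T XOR Q)) IMPLIES ((Q AND U) IFF T)) IFF NOT (U XOR Q)) XOR (Q IMPLIES (U IFF Q)) = true XOR true = false
(((U IMPLIES Q) OR U) XOR Q) IMPLIES ((((U IFF (T XOR Q)) IMPLIES ((Q AND U) IFF T)) IFF NOT (U XOR Q)) XOR (Q IMPLIES (U IFF Q))) = false IMPLIES false = true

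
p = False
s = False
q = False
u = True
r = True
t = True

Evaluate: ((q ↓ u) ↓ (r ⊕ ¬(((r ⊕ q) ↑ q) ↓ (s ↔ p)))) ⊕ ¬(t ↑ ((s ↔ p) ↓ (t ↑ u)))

True

q ↓ u = False ↓ True = False
r ⊕ q = True ⊕ False = True
(r ⊕ q) ↑ q = True ↑ False = True
s ↔ p = False ↔ False = True
((r ⊕ q) ↑ q) ↓ (s ↔ p) = True ↓ True = False
¬(((r ⊕ q) ↑ q) ↓ (s ↔ p)) = ¬False = True
r ⊕ ¬(((r ⊕ q) ↑ q) ↓ (s ↔ p)) = True ⊕ True = False
(q ↓ u) ↓ (r ⊕ ¬(((r ⊕ q) ↑ q) ↓ (s ↔ p))) = False ↓ False = True
s ↔ p = False ↔ False = True
t ↑ u = True ↑ True = False
(s ↔ p) ↓ (t ↑ u) = True ↓ False = False
t ↑ ((s ↔ p) ↓ (t ↑ u)) = True ↑ False = True
¬(t ↑ ((s ↔ p) ↓ (t ↑ u))) = ¬True = False
((q ↓ u) ↓ (r ⊕ ¬(((r ⊕ q) ↑ q) ↓ (s ↔ p)))) ⊕ ¬(t ↑ ((s ↔ p) ↓ (t ↑ u))) = True ⊕ False = True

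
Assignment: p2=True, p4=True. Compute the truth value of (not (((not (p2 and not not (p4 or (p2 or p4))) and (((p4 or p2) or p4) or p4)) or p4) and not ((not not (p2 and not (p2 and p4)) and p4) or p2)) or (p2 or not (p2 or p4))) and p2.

True

Substituting p2=True, p4=True:
p2 or p4 = True or True = True
p4 or (p2 or p4) = True or True = True
not (p4 or (p2 or p4)) = not True = False
not not (p4 or (p2 or p4)) = not False = True
p2 and not not (p4 or (p2 or p4)) = True and True = True
not (p2 and not not (p4 or (p2 or p4))) = not True = False
p4 or p2 = True or True = True
(p4 or p2) or p4 = True or True = True
((p4 or p2) or p4) or p4 = True or True = True
not (p2 and not not (p4 or (p2 or p4))) and (((p4 or p2) or p4) or p4) = False and True = False
(not (p2 and not not (p4 or (p2 or p4))) and (((p4 or p2) or p4) or p4)) or p4 = False or True = True
p2 and p4 = True and True = True
not (p2 and p4) = not True = False
p2 and not (p2 and p4) = True and False = False
not (p2 and not (p2 and p4)) = not False = True
not not (p2 and not (p2 and p4)) = not True = False
not not (p2 and not (p2 and p4)) and p4 = False and True = False
(not not (p2 and not (p2 and p4)) and p4) or p2 = False or True = True
not ((not not (p2 and not (p2 and p4)) and p4) or p2) = not True = False
((not (p2 and not not (p4 or (p2 or p4))) and (((p4 or p2) or p4) or p4)) or p4) and not ((not not (p2 and not (p2 and p4)) and p4) or p2) = True and False = False
not (((not (p2 and not not (p4 or (p2 or p4))) and (((p4 or p2) or p4) or p4)) or p4) and not ((not not (p2 and not (p2 and p4)) and p4) or p2)) = not False = True
p2 or p4 = True or True = True
not (p2 or p4) = not True = False
p2 or not (p2 or p4) = True or False = True
not (((not (p2 and not not (p4 or (p2 or p4))) and (((p4 or p2) or p4) or p4)) or p4) and not ((not not (p2 and not (p2 and p4)) and p4) or p2)) or (p2 or not (p2 or p4)) = True or True = True
(not (((not (p2 and not not (p4 or (p2 or p4))) and (((p4 or p2) or p4) or p4)) or p4) and not ((not not (p2 and not (p2 and p4)) and p4) or p2)) or (p2 or not (p2 or p4))) and p2 = True and True = True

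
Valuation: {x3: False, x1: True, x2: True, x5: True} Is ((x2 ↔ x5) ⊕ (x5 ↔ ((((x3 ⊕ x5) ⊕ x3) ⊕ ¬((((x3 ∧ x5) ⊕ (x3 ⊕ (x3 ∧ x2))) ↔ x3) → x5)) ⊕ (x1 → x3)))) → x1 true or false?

x2 ↔ x5 = True ↔ True = True
x3 ⊕ x5 = False ⊕ True = True
(x3 ⊕ x5) ⊕ x3 = True ⊕ False = True
x3 ∧ x5 = False ∧ True = False
x3 ∧ x2 = False ∧ True = False
x3 ⊕ (x3 ∧ x2) = False ⊕ False = False
(x3 ∧ x5) ⊕ (x3 ⊕ (x3 ∧ x2)) = False ⊕ False = False
((x3 ∧ x5) ⊕ (x3 ⊕ (x3 ∧ x2))) ↔ x3 = False ↔ False = True
(((x3 ∧ x5) ⊕ (x3 ⊕ (x3 ∧ x2))) ↔ x3) → x5 = True → True = True
¬((((x3 ∧ x5) ⊕ (x3 ⊕ (x3 ∧ x2))) ↔ x3) → x5) = ¬True = False
((x3 ⊕ x5) ⊕ x3) ⊕ ¬((((x3 ∧ x5) ⊕ (x3 ⊕ (x3 ∧ x2))) ↔ x3) → x5) = True ⊕ False = True
x1 → x3 = True → False = False
(((x3 ⊕ x5) ⊕ x3) ⊕ ¬((((x3 ∧ x5) ⊕ (x3 ⊕ (x3 ∧ x2))) ↔ x3) → x5)) ⊕ (x1 → x3) = True ⊕ False = True
x5 ↔ ((((x3 ⊕ x5) ⊕ x3) ⊕ ¬((((x3 ∧ x5) ⊕ (x3 ⊕ (x3 ∧ x2))) ↔ x3) → x5)) ⊕ (x1 → x3)) = True ↔ True = True
(x2 ↔ x5) ⊕ (x5 ↔ ((((x3 ⊕ x5) ⊕ x3) ⊕ ¬((((x3 ∧ x5) ⊕ (x3 ⊕ (x3 ∧ x2))) ↔ x3) → x5)) ⊕ (x1 → x3))) = True ⊕ True = False
((x2 ↔ x5) ⊕ (x5 ↔ ((((x3 ⊕ x5) ⊕ x3) ⊕ ¬((((x3 ∧ x5) ⊕ (x3 ⊕ (x3 ∧ x2))) ↔ x3) → x5)) ⊕ (x1 → x3)))) → x1 = False → True = True

True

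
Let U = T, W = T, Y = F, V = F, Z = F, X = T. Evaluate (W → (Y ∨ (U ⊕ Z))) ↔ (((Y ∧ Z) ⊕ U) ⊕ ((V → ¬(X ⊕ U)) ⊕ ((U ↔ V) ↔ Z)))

U ⊕ Z = T ⊕ F = T
Y ∨ (U ⊕ Z) = F ∨ T = T
W → (Y ∨ (U ⊕ Z)) = T → T = T
Y ∧ Z = F ∧ F = F
(Y ∧ Z) ⊕ U = F ⊕ T = T
X ⊕ U = T ⊕ T = F
¬(X ⊕ U) = ¬F = T
V → ¬(X ⊕ U) = F → T = T
U ↔ V = T ↔ F = F
(U ↔ V) ↔ Z = F ↔ F = T
(V → ¬(X ⊕ U)) ⊕ ((U ↔ V) ↔ Z) = T ⊕ T = F
((Y ∧ Z) ⊕ U) ⊕ ((V → ¬(X ⊕ U)) ⊕ ((U ↔ V) ↔ Z)) = T ⊕ F = T
(W → (Y ∨ (U ⊕ Z))) ↔ (((Y ∧ Z) ⊕ U) ⊕ ((V → ¬(X ⊕ U)) ⊕ ((U ↔ V) ↔ Z))) = T ↔ T = T

T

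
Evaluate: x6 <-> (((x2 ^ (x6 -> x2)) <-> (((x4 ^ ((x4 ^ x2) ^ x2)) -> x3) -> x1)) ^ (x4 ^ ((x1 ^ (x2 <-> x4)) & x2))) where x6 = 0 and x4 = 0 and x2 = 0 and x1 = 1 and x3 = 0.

0

x6 -> x2 = 0 -> 0 = 1
x2 ^ (x6 -> x2) = 0 ^ 1 = 1
x4 ^ x2 = 0 ^ 0 = 0
(x4 ^ x2) ^ x2 = 0 ^ 0 = 0
x4 ^ ((x4 ^ x2) ^ x2) = 0 ^ 0 = 0
(x4 ^ ((x4 ^ x2) ^ x2)) -> x3 = 0 -> 0 = 1
((x4 ^ ((x4 ^ x2) ^ x2)) -> x3) -> x1 = 1 -> 1 = 1
(x2 ^ (x6 -> x2)) <-> (((x4 ^ ((x4 ^ x2) ^ x2)) -> x3) -> x1) = 1 <-> 1 = 1
x2 <-> x4 = 0 <-> 0 = 1
x1 ^ (x2 <-> x4) = 1 ^ 1 = 0
(x1 ^ (x2 <-> x4)) & x2 = 0 & 0 = 0
x4 ^ ((x1 ^ (x2 <-> x4)) & x2) = 0 ^ 0 = 0
((x2 ^ (x6 -> x2)) <-> (((x4 ^ ((x4 ^ x2) ^ x2)) -> x3) -> x1)) ^ (x4 ^ ((x1 ^ (x2 <-> x4)) & x2)) = 1 ^ 0 = 1
x6 <-> (((x2 ^ (x6 -> x2)) <-> (((x4 ^ ((x4 ^ x2) ^ x2)) -> x3) -> x1)) ^ (x4 ^ ((x1 ^ (x2 <-> x4)) & x2))) = 0 <-> 1 = 0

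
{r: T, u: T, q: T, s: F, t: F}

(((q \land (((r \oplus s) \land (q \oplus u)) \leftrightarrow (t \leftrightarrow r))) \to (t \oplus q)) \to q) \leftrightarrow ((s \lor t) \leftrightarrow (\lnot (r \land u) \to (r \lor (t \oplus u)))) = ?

r \oplus s = T \oplus F = T
q \oplus u = T \oplus T = F
(r \oplus s) \land (q \oplus u) = T \land F = F
t \leftrightarrow r = F \leftrightarrow T = F
((r \oplus s) \land (q \oplus u)) \leftrightarrow (t \leftrightarrow r) = F \leftrightarrow F = T
q \land (((r \oplus s) \land (q \oplus u)) \leftrightarrow (t \leftrightarrow r)) = T \land T = T
t \oplus q = F \oplus T = T
(q \land (((r \oplus s) \land (q \oplus u)) \leftrightarrow (t \leftrightarrow r))) \to (t \oplus q) = T \to T = T
((q \land (((r \oplus s) \land (q \oplus u)) \leftrightarrow (t \leftrightarrow r))) \to (t \oplus q)) \to q = T \to T = T
s \lor t = F \lor F = F
r \land u = T \land T = T
\lnot (r \land u) = \lnot T = F
t \oplus u = F \oplus T = T
r \lor (t \oplus u) = T \lor T = T
\lnot (r \land u) \to (r \lor (t \oplus u)) = F \to T = T
(s \lor t) \leftrightarrow (\lnot (r \land u) \to (r \lor (t \oplus u))) = F \leftrightarrow T = F
(((q \land (((r \oplus s) \land (q \oplus u)) \leftrightarrow (t \leftrightarrow r))) \to (t \oplus q)) \to q) \leftrightarrow ((s \lor t) \leftrightarrow (\lnot (r \land u) \to (r \lor (t \oplus u)))) = T \leftrightarrow F = F

F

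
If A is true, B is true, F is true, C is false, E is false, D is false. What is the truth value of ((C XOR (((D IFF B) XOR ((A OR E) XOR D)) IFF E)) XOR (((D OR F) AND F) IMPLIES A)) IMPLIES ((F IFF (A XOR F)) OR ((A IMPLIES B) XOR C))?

D IFF B = False IFF True = False
A OR E = True OR False = True
(A OR E) XOR D = True XOR False = True
(D IFF B) XOR ((A OR E) XOR D) = False XOR True = True
((D IFF B) XOR ((A OR E) XOR D)) IFF E = True IFF False = False
C XOR (((D IFF B) XOR ((A OR E) XOR D)) IFF E) = False XOR False = False
D OR F = False OR True = True
(D OR F) AND F = True AND True = True
((D OR F) AND F) IMPLIES A = True IMPLIES True = True
(C XOR (((D IFF B) XOR ((A OR E) XOR D)) IFF E)) XOR (((D OR F) AND F) IMPLIES A) = False XOR True = True
A XOR F = True XOR True = False
F IFF (A XOR F) = True IFF False = False
A IMPLIES B = True IMPLIES True = True
(A IMPLIES B) XOR C = True XOR False = True
(F IFF (A XOR F)) OR ((A IMPLIES B) XOR C) = False OR True = True
((C XOR (((D IFF B) XOR ((A OR E) XOR D)) IFF E)) XOR (((D OR F) AND F) IMPLIES A)) IMPLIES ((F IFF (A XOR F)) OR ((A IMPLIES B) XOR C)) = True IMPLIES True = True

True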